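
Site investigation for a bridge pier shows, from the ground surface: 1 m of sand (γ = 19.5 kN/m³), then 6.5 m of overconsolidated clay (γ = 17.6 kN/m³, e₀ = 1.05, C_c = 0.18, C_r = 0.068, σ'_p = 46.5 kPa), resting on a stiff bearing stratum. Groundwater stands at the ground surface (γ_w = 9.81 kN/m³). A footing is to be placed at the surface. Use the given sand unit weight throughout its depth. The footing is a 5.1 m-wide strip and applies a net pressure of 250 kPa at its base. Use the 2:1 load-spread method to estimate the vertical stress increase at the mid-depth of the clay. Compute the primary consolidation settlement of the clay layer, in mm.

Mid-depth of clay below the ground surface: z = 1 + 6.5/2 = 4.25 m.
Total vertical stress at mid-clay: σ_v = 19.5×1 + 17.6×3.25 = 76.7 kPa.
Pore pressure: u = 9.81×(4.25 − 0) = 41.693 kPa.
Initial effective stress: σ'_0 = σ_v − u = 76.7 − 41.693 = 35.007 kPa.
Stress increase at mid-clay by the 2:1 spreading method:
Δσ = qB/(B+z) = 250×5.1/(5.1+4.25) = 136.36 kPa
Final effective stress: σ'_f = 35.007 + 136.36 = 171.37 kPa.
σ'_f = 171.37 > σ'_p = 46.5 kPa, so the stress path crosses the preconsolidation pressure — recompression up to σ'_p, then virgin compression beyond:
S_c = H/(1+e₀)·[C_r·log₁₀(σ'_p/σ'_0) + C_c·log₁₀(σ'_f/σ'_p)]
    = 6.5/2.05 × [0.068×log₁₀(46.5/35.007) + 0.18×log₁₀(171.37/46.5)]
    = 3.1707 × [0.0083843 + 0.10197] = 0.3499 m

S_c ≈ 350 mm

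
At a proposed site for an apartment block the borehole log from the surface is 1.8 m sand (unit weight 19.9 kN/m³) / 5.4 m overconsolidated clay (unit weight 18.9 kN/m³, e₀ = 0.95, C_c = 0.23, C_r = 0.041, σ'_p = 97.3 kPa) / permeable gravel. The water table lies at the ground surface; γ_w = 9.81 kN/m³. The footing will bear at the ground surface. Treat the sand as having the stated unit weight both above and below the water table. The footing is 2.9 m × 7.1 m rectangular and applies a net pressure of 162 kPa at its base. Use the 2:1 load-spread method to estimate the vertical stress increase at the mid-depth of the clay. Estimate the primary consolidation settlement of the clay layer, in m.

Mid-depth of clay below the ground surface: z = 1.8 + 5.4/2 = 4.5 m.
Total vertical stress at mid-clay: σ_v = 19.9×1.8 + 18.9×2.7 = 86.85 kPa.
Pore pressure: u = 9.81×(4.5 − 0) = 44.145 kPa.
Initial effective stress: σ'_0 = σ_v − u = 86.85 − 44.145 = 42.705 kPa.
Stress increase at mid-clay by the 2:1 spreading method:
Δσ = qBL/((B+z)(L+z)) = 162×2.9×7.1/((2.9+4.5)(7.1+4.5)) = 38.858 kPa
Final effective stress: σ'_f = 42.705 + 38.858 = 81.563 kPa.
σ'_f = 81.563 ≤ σ'_p = 97.3 kPa, so the clay remains overconsolidated and only the recompression index applies:
S_c = C_r·H/(1+e₀)·log₁₀(σ'_f/σ'_0) = 0.041×5.4/1.95×log₁₀(81.563/42.705)
    = 0.11354 × 0.28101 = 0.03191 m

S_c ≈ 0.0319 m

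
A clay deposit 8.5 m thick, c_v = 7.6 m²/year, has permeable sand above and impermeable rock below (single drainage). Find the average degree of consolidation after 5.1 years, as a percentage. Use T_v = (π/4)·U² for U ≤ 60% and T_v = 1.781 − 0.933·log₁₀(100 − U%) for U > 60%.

Drainage path length: H_d = H = 8.5 m (single drainage).
T_v = c_v·t/H_d² = 7.6×5.1/8.5² = 0.53647.
T_v = 0.53647 corresponds to the U > 60% branch:
U = 1 − 10^((1.781 − T_v)/0.933)/100 = 0.7843

U ≈ 78.4 %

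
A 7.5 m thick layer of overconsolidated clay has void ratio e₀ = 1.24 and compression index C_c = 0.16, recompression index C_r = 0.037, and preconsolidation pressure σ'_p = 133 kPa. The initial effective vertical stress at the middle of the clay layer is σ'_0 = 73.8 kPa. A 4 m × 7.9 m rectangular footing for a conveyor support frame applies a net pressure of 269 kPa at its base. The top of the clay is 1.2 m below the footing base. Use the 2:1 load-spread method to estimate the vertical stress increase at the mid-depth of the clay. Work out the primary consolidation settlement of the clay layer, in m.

S_c ≈ 0.0561 m

Mid-depth of clay below the footing base: z = 1.2 + 7.5/2 = 4.95 m.
Stress increase at mid-clay by the 2:1 spreading method:
Δσ = qBL/((B+z)(L+z)) = 269×4×7.9/((4+4.95)(7.9+4.95)) = 73.912 kPa
Final effective stress: σ'_f = 73.8 + 73.912 = 147.71 kPa.
σ'_f = 147.71 > σ'_p = 133 kPa, so the stress path crosses the preconsolidation pressure — recompression up to σ'_p, then virgin compression beyond:
S_c = H/(1+e₀)·[C_r·log₁₀(σ'_p/σ'_0) + C_c·log₁₀(σ'_f/σ'_p)]
    = 7.5/2.24 × [0.037×log₁₀(133/73.8) + 0.16×log₁₀(147.71/133)]
    = 3.3482 × [0.0094644 + 0.0072893] = 0.05609 m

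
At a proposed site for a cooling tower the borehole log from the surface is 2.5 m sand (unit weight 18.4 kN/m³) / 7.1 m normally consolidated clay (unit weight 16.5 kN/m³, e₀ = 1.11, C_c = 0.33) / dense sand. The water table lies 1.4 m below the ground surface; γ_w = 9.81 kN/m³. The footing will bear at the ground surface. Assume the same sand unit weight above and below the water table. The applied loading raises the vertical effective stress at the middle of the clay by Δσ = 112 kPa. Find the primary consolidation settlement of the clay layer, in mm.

Mid-depth of clay below the ground surface: z = 2.5 + 7.1/2 = 6.05 m.
Total vertical stress at mid-clay: σ_v = 18.4×2.5 + 16.5×3.55 = 104.57 kPa.
Pore pressure: u = 9.81×(6.05 − 1.4) = 45.617 kPa.
Initial effective stress: σ'_0 = σ_v − u = 104.57 − 45.617 = 58.953 kPa.
Final effective stress: σ'_f = σ'_0 + Δσ = 58.953 + 112 = 170.95 kPa.
Normally consolidated clay, so the full stress increment lies on the virgin compression line:
S_c = C_c·H/(1+e₀)·log₁₀(σ'_f/σ'_0) = 0.33×7.1/(1+1.11)×log₁₀(170.95/58.953)
    = 1.1104 × 0.46236 = 0.5134 m

S_c ≈ 513 mm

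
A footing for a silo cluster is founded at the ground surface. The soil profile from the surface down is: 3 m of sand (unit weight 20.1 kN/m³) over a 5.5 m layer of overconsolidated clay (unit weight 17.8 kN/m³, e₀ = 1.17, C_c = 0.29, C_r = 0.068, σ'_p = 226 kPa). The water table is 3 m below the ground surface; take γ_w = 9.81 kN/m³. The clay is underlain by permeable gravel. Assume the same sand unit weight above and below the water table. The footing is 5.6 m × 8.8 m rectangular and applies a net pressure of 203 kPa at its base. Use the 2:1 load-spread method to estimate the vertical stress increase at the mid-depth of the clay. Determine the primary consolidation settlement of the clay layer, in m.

Mid-depth of clay below the ground surface: z = 3 + 5.5/2 = 5.75 m.
Total vertical stress at mid-clay: σ_v = 20.1×3 + 17.8×2.75 = 109.25 kPa.
Pore pressure: u = 9.81×(5.75 − 3) = 26.978 kPa.
Initial effective stress: σ'_0 = σ_v − u = 109.25 − 26.978 = 82.272 kPa.
Stress increase at mid-clay by the 2:1 spreading method:
Δσ = qBL/((B+z)(L+z)) = 203×5.6×8.8/((5.6+5.75)(8.8+5.75)) = 60.577 kPa
Final effective stress: σ'_f = 82.272 + 60.577 = 142.85 kPa.
σ'_f = 142.85 ≤ σ'_p = 226 kPa, so the clay remains overconsolidated and only the recompression index applies:
S_c = C_r·H/(1+e₀)·log₁₀(σ'_f/σ'_0) = 0.068×5.5/2.17×log₁₀(142.85/82.272)
    = 0.17235 × 0.23963 = 0.0413 m

S_c ≈ 0.0413 m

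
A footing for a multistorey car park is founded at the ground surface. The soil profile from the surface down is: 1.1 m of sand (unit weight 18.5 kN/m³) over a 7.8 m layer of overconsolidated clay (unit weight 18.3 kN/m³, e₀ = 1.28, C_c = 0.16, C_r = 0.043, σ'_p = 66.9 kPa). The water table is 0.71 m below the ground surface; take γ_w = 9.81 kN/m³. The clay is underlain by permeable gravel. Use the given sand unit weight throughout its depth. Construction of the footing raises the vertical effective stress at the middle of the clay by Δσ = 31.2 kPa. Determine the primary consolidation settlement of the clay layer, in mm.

Mid-depth of clay below the ground surface: z = 1.1 + 7.8/2 = 5 m.
Total vertical stress at mid-clay: σ_v = 18.5×1.1 + 18.3×3.9 = 91.72 kPa.
Pore pressure: u = 9.81×(5 − 0.71) = 42.085 kPa.
Initial effective stress: σ'_0 = σ_v − u = 91.72 − 42.085 = 49.635 kPa.
Final effective stress: σ'_f = 49.635 + 31.2 = 80.835 kPa.
σ'_f = 80.835 > σ'_p = 66.9 kPa, so the stress path crosses the preconsolidation pressure — recompression up to σ'_p, then virgin compression beyond:
S_c = H/(1+e₀)·[C_r·log₁₀(σ'_p/σ'_0) + C_c·log₁₀(σ'_f/σ'_p)]
    = 7.8/2.28 × [0.043×log₁₀(66.9/49.635) + 0.16×log₁₀(80.835/66.9)]
    = 3.4211 × [0.0055744 + 0.013148] = 0.06405 m

S_c ≈ 64.1 mm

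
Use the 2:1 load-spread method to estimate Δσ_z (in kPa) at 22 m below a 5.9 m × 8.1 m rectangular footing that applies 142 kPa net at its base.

By the 2:1 method the load spreads at 1 horizontal : 2 vertical, so at depth z the loaded area has grown by z in each plan dimension:
Δσ = qBL/((B+z)(L+z)) = 142×5.9×8.1/((5.9+22)(8.1+22)) = 8.0808 kPa

Δσ_z ≈ 8.08 kPa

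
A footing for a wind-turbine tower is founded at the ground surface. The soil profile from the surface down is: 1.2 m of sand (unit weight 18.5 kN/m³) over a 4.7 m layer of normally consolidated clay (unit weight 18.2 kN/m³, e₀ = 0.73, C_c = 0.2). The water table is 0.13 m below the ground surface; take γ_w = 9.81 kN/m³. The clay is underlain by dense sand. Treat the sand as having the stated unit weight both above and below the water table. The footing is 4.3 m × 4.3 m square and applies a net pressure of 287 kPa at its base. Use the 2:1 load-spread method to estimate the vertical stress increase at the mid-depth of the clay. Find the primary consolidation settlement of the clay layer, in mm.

Mid-depth of clay below the ground surface: z = 1.2 + 4.7/2 = 3.55 m.
Total vertical stress at mid-clay: σ_v = 18.5×1.2 + 18.2×2.35 = 64.97 kPa.
Pore pressure: u = 9.81×(3.55 − 0.13) = 33.55 kPa.
Initial effective stress: σ'_0 = σ_v − u = 64.97 − 33.55 = 31.42 kPa.
Stress increase at mid-clay by the 2:1 spreading method:
Δσ = qBL/((B+z)(L+z)) = 287×4.3×4.3/((4.3+3.55)(4.3+3.55)) = 86.115 kPa
Final effective stress: σ'_f = σ'_0 + Δσ = 31.42 + 86.115 = 117.53 kPa.
Normally consolidated clay, so the full stress increment lies on the virgin compression line:
S_c = C_c·H/(1+e₀)·log₁₀(σ'_f/σ'_0) = 0.2×4.7/(1+0.73)×log₁₀(117.53/31.42)
    = 0.54335 × 0.57294 = 0.3113 m

S_c ≈ 311 mm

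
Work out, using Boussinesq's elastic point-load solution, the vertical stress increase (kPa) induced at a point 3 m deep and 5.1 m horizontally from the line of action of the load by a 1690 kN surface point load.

Boussinesq vertical stress below a point load on an elastic half-space:
Δσ_z = 3P/(2πz²) · [1 + (r/z)²]^(−5/2)
r/z = 5.1/3 = 1.7; [1+(r/z)²]^(−5/2) = 0.033506.
Δσ_z = 3×1690/(2π×3²) × 0.033506 = 89.657 × 0.033506 = 3.004 kPa

Δσ_z ≈ 3 kPa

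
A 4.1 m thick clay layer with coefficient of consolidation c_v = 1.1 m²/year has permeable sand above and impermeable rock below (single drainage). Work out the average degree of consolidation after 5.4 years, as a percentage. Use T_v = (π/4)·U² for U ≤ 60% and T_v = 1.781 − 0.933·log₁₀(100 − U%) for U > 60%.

U ≈ 66.1 %

Drainage path length: H_d = H = 4.1 m (single drainage).
T_v = c_v·t/H_d² = 1.1×5.4/4.1² = 0.35336.
T_v = 0.35336 corresponds to the U > 60% branch:
U = 1 − 10^((1.781 − T_v)/0.933)/100 = 0.661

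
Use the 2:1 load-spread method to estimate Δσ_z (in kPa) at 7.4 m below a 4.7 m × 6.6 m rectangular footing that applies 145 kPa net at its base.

Δσ_z ≈ 26.6 kPa

By the 2:1 method the load spreads at 1 horizontal : 2 vertical, so at depth z the loaded area has grown by z in each plan dimension:
Δσ = qBL/((B+z)(L+z)) = 145×4.7×6.6/((4.7+7.4)(6.6+7.4)) = 26.552 kPa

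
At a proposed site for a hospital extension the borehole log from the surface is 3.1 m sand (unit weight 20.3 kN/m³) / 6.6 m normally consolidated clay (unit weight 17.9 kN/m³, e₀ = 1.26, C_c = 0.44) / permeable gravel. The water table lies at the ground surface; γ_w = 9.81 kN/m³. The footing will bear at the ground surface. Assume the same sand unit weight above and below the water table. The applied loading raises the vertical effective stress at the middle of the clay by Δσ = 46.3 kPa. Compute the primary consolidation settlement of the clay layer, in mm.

Mid-depth of clay below the ground surface: z = 3.1 + 6.6/2 = 6.4 m.
Total vertical stress at mid-clay: σ_v = 20.3×3.1 + 17.9×3.3 = 122 kPa.
Pore pressure: u = 9.81×(6.4 − 0) = 62.784 kPa.
Initial effective stress: σ'_0 = σ_v − u = 122 − 62.784 = 59.216 kPa.
Final effective stress: σ'_f = σ'_0 + Δσ = 59.216 + 46.3 = 105.52 kPa.
Normally consolidated clay, so the full stress increment lies on the virgin compression line:
S_c = C_c·H/(1+e₀)·log₁₀(σ'_f/σ'_0) = 0.44×6.6/(1+1.26)×log₁₀(105.52/59.216)
    = 1.285 × 0.2509 = 0.3224 m

S_c ≈ 322 mm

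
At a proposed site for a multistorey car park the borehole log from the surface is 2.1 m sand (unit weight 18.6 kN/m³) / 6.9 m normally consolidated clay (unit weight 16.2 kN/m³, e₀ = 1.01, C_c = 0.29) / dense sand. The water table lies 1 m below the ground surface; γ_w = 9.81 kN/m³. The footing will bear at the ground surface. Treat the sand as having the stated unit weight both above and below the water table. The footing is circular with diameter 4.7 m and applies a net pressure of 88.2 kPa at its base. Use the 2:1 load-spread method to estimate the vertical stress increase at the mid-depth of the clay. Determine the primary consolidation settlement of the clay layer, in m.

Mid-depth of clay below the ground surface: z = 2.1 + 6.9/2 = 5.55 m.
Total vertical stress at mid-clay: σ_v = 18.6×2.1 + 16.2×3.45 = 94.95 kPa.
Pore pressure: u = 9.81×(5.55 − 1) = 44.636 kPa.
Initial effective stress: σ'_0 = σ_v − u = 94.95 − 44.636 = 50.314 kPa.
Stress increase at mid-clay by the 2:1 spreading method:
Δσ ≈ qD²/(D+z)² = 88.2×4.7²/(4.7+5.55)² = 18.545 kPa
Final effective stress: σ'_f = σ'_0 + Δσ = 50.314 + 18.545 = 68.859 kPa.
Normally consolidated clay, so the full stress increment lies on the virgin compression line:
S_c = C_c·H/(1+e₀)·log₁₀(σ'_f/σ'_0) = 0.29×6.9/(1+1.01)×log₁₀(68.859/50.314)
    = 0.99552 × 0.13627 = 0.1357 m

S_c ≈ 0.136 m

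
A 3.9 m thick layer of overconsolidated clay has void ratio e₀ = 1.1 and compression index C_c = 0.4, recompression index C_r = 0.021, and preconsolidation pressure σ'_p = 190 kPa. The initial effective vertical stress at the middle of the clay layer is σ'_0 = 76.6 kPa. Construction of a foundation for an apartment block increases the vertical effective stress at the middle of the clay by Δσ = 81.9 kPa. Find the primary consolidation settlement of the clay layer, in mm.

Final effective stress: σ'_f = 76.6 + 81.9 = 158.5 kPa.
σ'_f = 158.5 ≤ σ'_p = 190 kPa, so the clay remains overconsolidated and only the recompression index applies:
S_c = C_r·H/(1+e₀)·log₁₀(σ'_f/σ'_0) = 0.021×3.9/2.1×log₁₀(158.5/76.6)
    = 0.038999 × 0.3158 = 0.01232 m

S_c ≈ 12.3 mm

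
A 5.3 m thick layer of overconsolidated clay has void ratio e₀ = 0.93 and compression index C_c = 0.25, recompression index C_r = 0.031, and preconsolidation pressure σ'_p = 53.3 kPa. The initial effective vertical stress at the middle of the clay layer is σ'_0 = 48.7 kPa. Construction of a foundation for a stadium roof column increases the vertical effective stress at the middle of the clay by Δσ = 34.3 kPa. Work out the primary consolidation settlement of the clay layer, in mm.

Final effective stress: σ'_f = 48.7 + 34.3 = 83 kPa.
σ'_f = 83 > σ'_p = 53.3 kPa, so the stress path crosses the preconsolidation pressure — recompression up to σ'_p, then virgin compression beyond:
S_c = H/(1+e₀)·[C_r·log₁₀(σ'_p/σ'_0) + C_c·log₁₀(σ'_f/σ'_p)]
    = 5.3/1.93 × [0.031×log₁₀(53.3/48.7) + 0.25×log₁₀(83/53.3)]
    = 2.7461 × [0.0012151 + 0.048088] = 0.1354 m

S_c ≈ 135 mm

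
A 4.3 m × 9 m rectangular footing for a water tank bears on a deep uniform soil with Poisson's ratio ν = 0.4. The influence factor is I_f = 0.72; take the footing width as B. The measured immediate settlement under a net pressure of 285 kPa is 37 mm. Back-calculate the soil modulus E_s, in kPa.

S_e = q·B·(1−ν²)/E_s · I_f  ⇒  E_s = q·B·(1−ν²)·I_f / S_e.
E_s = 285 × 4.3 × 0.84 × 0.72 / 0.037 = 20030 kPa

E_s ≈ 20000 kPa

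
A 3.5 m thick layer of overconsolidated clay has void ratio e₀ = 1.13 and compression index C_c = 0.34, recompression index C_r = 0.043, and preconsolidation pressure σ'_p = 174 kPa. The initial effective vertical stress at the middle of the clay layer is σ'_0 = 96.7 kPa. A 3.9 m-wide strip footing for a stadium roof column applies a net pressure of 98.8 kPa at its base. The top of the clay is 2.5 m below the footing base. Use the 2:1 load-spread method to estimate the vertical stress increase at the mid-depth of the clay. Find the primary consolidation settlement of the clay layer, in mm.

Mid-depth of clay below the footing base: z = 2.5 + 3.5/2 = 4.25 m.
Stress increase at mid-clay by the 2:1 spreading method:
Δσ = qB/(B+z) = 98.8×3.9/(3.9+4.25) = 47.279 kPa
Final effective stress: σ'_f = 96.7 + 47.279 = 143.98 kPa.
σ'_f = 143.98 ≤ σ'_p = 174 kPa, so the clay remains overconsolidated and only the recompression index applies:
S_c = C_r·H/(1+e₀)·log₁₀(σ'_f/σ'_0) = 0.043×3.5/2.13×log₁₀(143.98/96.7)
    = 0.070658 × 0.17288 = 0.01222 m

S_c ≈ 12.2 mm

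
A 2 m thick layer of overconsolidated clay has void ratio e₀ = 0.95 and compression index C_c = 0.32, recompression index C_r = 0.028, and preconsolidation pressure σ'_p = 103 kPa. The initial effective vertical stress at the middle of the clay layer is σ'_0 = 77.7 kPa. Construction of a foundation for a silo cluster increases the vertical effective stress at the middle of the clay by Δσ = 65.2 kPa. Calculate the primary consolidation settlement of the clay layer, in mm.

Final effective stress: σ'_f = 77.7 + 65.2 = 142.9 kPa.
σ'_f = 142.9 > σ'_p = 103 kPa, so the stress path crosses the preconsolidation pressure — recompression up to σ'_p, then virgin compression beyond:
S_c = H/(1+e₀)·[C_r·log₁₀(σ'_p/σ'_0) + C_c·log₁₀(σ'_f/σ'_p)]
    = 2/1.95 × [0.028×log₁₀(103/77.7) + 0.32×log₁₀(142.9/103)]
    = 1.0256 × [0.0034277 + 0.045502] = 0.05018 m

S_c ≈ 50.2 mm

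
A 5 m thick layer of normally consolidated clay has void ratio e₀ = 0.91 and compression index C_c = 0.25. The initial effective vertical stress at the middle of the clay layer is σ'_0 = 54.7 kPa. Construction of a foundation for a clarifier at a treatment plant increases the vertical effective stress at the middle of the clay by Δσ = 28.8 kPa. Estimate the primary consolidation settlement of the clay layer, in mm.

Final effective stress: σ'_f = σ'_0 + Δσ = 54.7 + 28.8 = 83.5 kPa.
Normally consolidated clay, so the full stress increment lies on the virgin compression line:
S_c = C_c·H/(1+e₀)·log₁₀(σ'_f/σ'_0) = 0.25×5/(1+0.91)×log₁₀(83.5/54.7)
    = 0.65445 × 0.1837 = 0.1202 m

S_c ≈ 120 mm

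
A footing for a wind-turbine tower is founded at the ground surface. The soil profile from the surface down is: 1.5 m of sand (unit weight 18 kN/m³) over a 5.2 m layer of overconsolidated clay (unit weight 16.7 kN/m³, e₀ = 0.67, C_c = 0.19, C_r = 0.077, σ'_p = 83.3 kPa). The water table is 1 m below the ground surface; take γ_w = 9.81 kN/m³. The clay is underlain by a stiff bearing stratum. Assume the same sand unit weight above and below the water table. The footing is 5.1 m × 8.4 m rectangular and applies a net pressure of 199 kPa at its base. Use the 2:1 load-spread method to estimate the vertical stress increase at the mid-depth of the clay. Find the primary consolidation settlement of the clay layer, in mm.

S_c ≈ 157 mm

Mid-depth of clay below the ground surface: z = 1.5 + 5.2/2 = 4.1 m.
Total vertical stress at mid-clay: σ_v = 18×1.5 + 16.7×2.6 = 70.42 kPa.
Pore pressure: u = 9.81×(4.1 − 1) = 30.411 kPa.
Initial effective stress: σ'_0 = σ_v − u = 70.42 − 30.411 = 40.009 kPa.
Stress increase at mid-clay by the 2:1 spreading method:
Δσ = qBL/((B+z)(L+z)) = 199×5.1×8.4/((5.1+4.1)(8.4+4.1)) = 74.132 kPa
Final effective stress: σ'_f = 40.009 + 74.132 = 114.14 kPa.
σ'_f = 114.14 > σ'_p = 83.3 kPa, so the stress path crosses the preconsolidation pressure — recompression up to σ'_p, then virgin compression beyond:
S_c = H/(1+e₀)·[C_r·log₁₀(σ'_p/σ'_0) + C_c·log₁₀(σ'_f/σ'_p)]
    = 5.2/1.67 × [0.077×log₁₀(83.3/40.009) + 0.19×log₁₀(114.14/83.3)]
    = 3.1138 × [0.024524 + 0.025991] = 0.1573 m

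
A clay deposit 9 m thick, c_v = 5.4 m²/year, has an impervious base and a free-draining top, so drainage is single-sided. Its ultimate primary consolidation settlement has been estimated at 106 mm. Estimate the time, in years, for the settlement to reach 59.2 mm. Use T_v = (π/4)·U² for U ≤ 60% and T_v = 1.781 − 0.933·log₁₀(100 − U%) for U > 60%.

Drainage path length: H_d = H = 9 m (single drainage).
U = S(t)/S_ult = 59.2/106 = 0.5585.
U ≤ 60%: T_v = (π/4)·U² = (π/4)×0.55849² = 0.24497.
t = T_v·H_d²/c_v = 0.24497×9²/5.4 = 3.675 years.

t ≈ 3.67 years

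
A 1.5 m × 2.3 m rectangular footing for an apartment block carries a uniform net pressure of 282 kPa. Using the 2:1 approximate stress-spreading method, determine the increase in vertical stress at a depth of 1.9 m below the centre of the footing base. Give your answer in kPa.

Δσ_z ≈ 68.1 kPa

By the 2:1 method the load spreads at 1 horizontal : 2 vertical, so at depth z the loaded area has grown by z in each plan dimension:
Δσ = qBL/((B+z)(L+z)) = 282×1.5×2.3/((1.5+1.9)(2.3+1.9)) = 68.13 kPa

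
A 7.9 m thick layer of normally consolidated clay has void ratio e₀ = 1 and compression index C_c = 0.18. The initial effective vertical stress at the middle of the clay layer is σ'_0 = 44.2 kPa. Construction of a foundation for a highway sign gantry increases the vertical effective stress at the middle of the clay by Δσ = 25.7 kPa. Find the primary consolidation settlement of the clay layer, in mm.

S_c ≈ 142 mm

Final effective stress: σ'_f = σ'_0 + Δσ = 44.2 + 25.7 = 69.9 kPa.
Normally consolidated clay, so the full stress increment lies on the virgin compression line:
S_c = C_c·H/(1+e₀)·log₁₀(σ'_f/σ'_0) = 0.18×7.9/(1+1)×log₁₀(69.9/44.2)
    = 0.711 × 0.19905 = 0.1415 m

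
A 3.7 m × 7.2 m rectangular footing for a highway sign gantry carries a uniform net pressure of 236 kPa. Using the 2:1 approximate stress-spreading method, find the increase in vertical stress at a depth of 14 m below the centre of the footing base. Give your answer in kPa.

Δσ_z ≈ 16.8 kPa

By the 2:1 method the load spreads at 1 horizontal : 2 vertical, so at depth z the loaded area has grown by z in each plan dimension:
Δσ = qBL/((B+z)(L+z)) = 236×3.7×7.2/((3.7+14)(7.2+14)) = 16.755 kPa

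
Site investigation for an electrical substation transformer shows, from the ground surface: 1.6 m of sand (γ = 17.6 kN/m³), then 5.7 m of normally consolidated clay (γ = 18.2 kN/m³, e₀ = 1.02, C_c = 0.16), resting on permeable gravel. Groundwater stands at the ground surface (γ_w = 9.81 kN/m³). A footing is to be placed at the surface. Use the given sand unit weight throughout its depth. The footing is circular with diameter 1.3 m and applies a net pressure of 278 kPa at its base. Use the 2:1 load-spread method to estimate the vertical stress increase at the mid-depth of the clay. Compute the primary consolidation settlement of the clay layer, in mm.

Mid-depth of clay below the ground surface: z = 1.6 + 5.7/2 = 4.45 m.
Total vertical stress at mid-clay: σ_v = 17.6×1.6 + 18.2×2.85 = 80.03 kPa.
Pore pressure: u = 9.81×(4.45 − 0) = 43.655 kPa.
Initial effective stress: σ'_0 = σ_v − u = 80.03 − 43.655 = 36.375 kPa.
Stress increase at mid-clay by the 2:1 spreading method:
Δσ ≈ qD²/(D+z)² = 278×1.3²/(1.3+4.45)² = 14.21 kPa
Final effective stress: σ'_f = σ'_0 + Δσ = 36.375 + 14.21 = 50.585 kPa.
Normally consolidated clay, so the full stress increment lies on the virgin compression line:
S_c = C_c·H/(1+e₀)·log₁₀(σ'_f/σ'_0) = 0.16×5.7/(1+1.02)×log₁₀(50.585/36.375)
    = 0.45149 × 0.14322 = 0.06466 m

S_c ≈ 64.7 mm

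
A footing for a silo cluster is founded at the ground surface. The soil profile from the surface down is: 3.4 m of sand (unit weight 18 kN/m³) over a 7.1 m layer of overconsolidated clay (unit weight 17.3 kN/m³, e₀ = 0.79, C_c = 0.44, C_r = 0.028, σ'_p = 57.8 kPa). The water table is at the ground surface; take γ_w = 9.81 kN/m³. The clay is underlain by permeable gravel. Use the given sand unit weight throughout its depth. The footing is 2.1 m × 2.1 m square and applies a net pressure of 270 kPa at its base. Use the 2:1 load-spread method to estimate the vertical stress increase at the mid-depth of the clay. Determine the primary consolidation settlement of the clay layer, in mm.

Mid-depth of clay below the ground surface: z = 3.4 + 7.1/2 = 6.95 m.
Total vertical stress at mid-clay: σ_v = 18×3.4 + 17.3×3.55 = 122.61 kPa.
Pore pressure: u = 9.81×(6.95 − 0) = 68.18 kPa.
Initial effective stress: σ'_0 = σ_v − u = 122.61 − 68.18 = 54.43 kPa.
Stress increase at mid-clay by the 2:1 spreading method:
Δσ = qBL/((B+z)(L+z)) = 270×2.1×2.1/((2.1+6.95)(2.1+6.95)) = 14.538 kPa
Final effective stress: σ'_f = 54.43 + 14.538 = 68.968 kPa.
σ'_f = 68.968 > σ'_p = 57.8 kPa, so the stress path crosses the preconsolidation pressure — recompression up to σ'_p, then virgin compression beyond:
S_c = H/(1+e₀)·[C_r·log₁₀(σ'_p/σ'_0) + C_c·log₁₀(σ'_f/σ'_p)]
    = 7.1/1.79 × [0.028×log₁₀(57.8/54.43) + 0.44×log₁₀(68.968/57.8)]
    = 3.9665 × [0.00073051 + 0.033757] = 0.1368 m

S_c ≈ 137 mm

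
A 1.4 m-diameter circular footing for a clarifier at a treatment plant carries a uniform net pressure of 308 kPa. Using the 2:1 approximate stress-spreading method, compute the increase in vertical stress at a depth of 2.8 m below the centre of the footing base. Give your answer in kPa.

Δσ_z ≈ 34.2 kPa

By the 2:1 method the load spreads at 1 horizontal : 2 vertical, so at depth z the loaded area has grown by z in each plan dimension:
Δσ ≈ qD²/(D+z)² = 308×1.4²/(1.4+2.8)² = 34.222 kPa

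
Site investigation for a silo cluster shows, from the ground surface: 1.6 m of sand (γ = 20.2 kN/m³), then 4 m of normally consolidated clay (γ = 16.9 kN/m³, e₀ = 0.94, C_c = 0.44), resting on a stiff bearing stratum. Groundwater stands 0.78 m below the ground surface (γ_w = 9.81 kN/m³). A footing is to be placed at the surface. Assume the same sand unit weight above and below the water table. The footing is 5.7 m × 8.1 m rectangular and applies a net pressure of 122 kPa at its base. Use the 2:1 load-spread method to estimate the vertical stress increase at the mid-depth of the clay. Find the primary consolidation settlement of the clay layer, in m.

Mid-depth of clay below the ground surface: z = 1.6 + 4/2 = 3.6 m.
Total vertical stress at mid-clay: σ_v = 20.2×1.6 + 16.9×2 = 66.12 kPa.
Pore pressure: u = 9.81×(3.6 − 0.78) = 27.664 kPa.
Initial effective stress: σ'_0 = σ_v − u = 66.12 − 27.664 = 38.456 kPa.
Stress increase at mid-clay by the 2:1 spreading method:
Δσ = qBL/((B+z)(L+z)) = 122×5.7×8.1/((5.7+3.6)(8.1+3.6)) = 51.767 kPa
Final effective stress: σ'_f = σ'_0 + Δσ = 38.456 + 51.767 = 90.223 kPa.
Normally consolidated clay, so the full stress increment lies on the virgin compression line:
S_c = C_c·H/(1+e₀)·log₁₀(σ'_f/σ'_0) = 0.44×4/(1+0.94)×log₁₀(90.223/38.456)
    = 0.90722 × 0.37035 = 0.336 m

S_c ≈ 0.336 m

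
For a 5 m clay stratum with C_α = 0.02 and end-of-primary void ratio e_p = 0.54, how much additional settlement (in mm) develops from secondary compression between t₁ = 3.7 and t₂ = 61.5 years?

S_s ≈ 79.3 mm

Secondary compression: S_s = C_α·H/(1+e_p)·log₁₀(t₂/t₁)
S_s = 0.02×5/(1+0.54)×log₁₀(61.5/3.7)
    = 0.06494 × 1.221 = 0.07926 m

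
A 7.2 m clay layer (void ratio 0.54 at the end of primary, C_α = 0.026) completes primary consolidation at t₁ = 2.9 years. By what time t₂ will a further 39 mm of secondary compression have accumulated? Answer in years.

S_s = C_α·H/(1+e_p)·log₁₀(t₂/t₁) ⇒ log₁₀(t₂/t₁) = S_s·(1+e_p)/(C_α·H).
log₁₀(t₂/t₁) = 0.039 × (1+0.54) / (0.026×7.2) = 0.3208
t₂ = t₁ × 10^0.3208 = 2.9 × 2.093 = 6.071 years

t₂ ≈ 6.07 years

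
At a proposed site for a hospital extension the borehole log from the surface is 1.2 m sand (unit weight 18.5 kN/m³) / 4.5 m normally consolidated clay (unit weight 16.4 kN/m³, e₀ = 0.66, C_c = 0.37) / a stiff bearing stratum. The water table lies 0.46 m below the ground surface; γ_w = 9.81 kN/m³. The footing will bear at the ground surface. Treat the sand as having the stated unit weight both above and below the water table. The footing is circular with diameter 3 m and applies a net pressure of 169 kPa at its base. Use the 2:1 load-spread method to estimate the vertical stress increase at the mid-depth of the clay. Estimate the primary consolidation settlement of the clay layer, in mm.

Mid-depth of clay below the ground surface: z = 1.2 + 4.5/2 = 3.45 m.
Total vertical stress at mid-clay: σ_v = 18.5×1.2 + 16.4×2.25 = 59.1 kPa.
Pore pressure: u = 9.81×(3.45 − 0.46) = 29.332 kPa.
Initial effective stress: σ'_0 = σ_v − u = 59.1 − 29.332 = 29.768 kPa.
Stress increase at mid-clay by the 2:1 spreading method:
Δσ ≈ qD²/(D+z)² = 169×3²/(3+3.45)² = 36.56 kPa
Final effective stress: σ'_f = σ'_0 + Δσ = 29.768 + 36.56 = 66.328 kPa.
Normally consolidated clay, so the full stress increment lies on the virgin compression line:
S_c = C_c·H/(1+e₀)·log₁₀(σ'_f/σ'_0) = 0.37×4.5/(1+0.66)×log₁₀(66.328/29.768)
    = 1.003 × 0.34795 = 0.349 m

S_c ≈ 349 mm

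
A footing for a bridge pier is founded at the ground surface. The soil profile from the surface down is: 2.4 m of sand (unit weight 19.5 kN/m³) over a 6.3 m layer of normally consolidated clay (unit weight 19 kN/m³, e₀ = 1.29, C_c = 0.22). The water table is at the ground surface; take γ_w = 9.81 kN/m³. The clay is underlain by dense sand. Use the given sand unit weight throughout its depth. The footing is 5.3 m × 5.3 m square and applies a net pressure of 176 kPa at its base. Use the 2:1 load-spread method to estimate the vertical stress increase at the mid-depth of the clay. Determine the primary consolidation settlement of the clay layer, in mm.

Mid-depth of clay below the ground surface: z = 2.4 + 6.3/2 = 5.55 m.
Total vertical stress at mid-clay: σ_v = 19.5×2.4 + 19×3.15 = 106.65 kPa.
Pore pressure: u = 9.81×(5.55 − 0) = 54.446 kPa.
Initial effective stress: σ'_0 = σ_v − u = 106.65 − 54.446 = 52.204 kPa.
Stress increase at mid-clay by the 2:1 spreading method:
Δσ = qBL/((B+z)(L+z)) = 176×5.3×5.3/((5.3+5.55)(5.3+5.55)) = 41.996 kPa
Final effective stress: σ'_f = σ'_0 + Δσ = 52.204 + 41.996 = 94.2 kPa.
Normally consolidated clay, so the full stress increment lies on the virgin compression line:
S_c = C_c·H/(1+e₀)·log₁₀(σ'_f/σ'_0) = 0.22×6.3/(1+1.29)×log₁₀(94.2/52.204)
    = 0.60524 × 0.25635 = 0.1552 m

S_c ≈ 155 mm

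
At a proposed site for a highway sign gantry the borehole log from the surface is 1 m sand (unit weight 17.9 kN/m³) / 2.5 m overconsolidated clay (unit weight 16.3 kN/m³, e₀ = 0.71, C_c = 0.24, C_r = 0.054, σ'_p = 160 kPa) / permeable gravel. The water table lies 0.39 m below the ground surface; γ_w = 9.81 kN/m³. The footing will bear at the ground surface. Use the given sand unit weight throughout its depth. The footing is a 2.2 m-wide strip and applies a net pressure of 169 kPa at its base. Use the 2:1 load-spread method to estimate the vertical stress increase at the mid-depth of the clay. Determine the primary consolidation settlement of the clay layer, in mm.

S_c ≈ 56.3 mm

Mid-depth of clay below the ground surface: z = 1 + 2.5/2 = 2.25 m.
Total vertical stress at mid-clay: σ_v = 17.9×1 + 16.3×1.25 = 38.275 kPa.
Pore pressure: u = 9.81×(2.25 − 0.39) = 18.247 kPa.
Initial effective stress: σ'_0 = σ_v − u = 38.275 − 18.247 = 20.028 kPa.
Stress increase at mid-clay by the 2:1 spreading method:
Δσ = qB/(B+z) = 169×2.2/(2.2+2.25) = 83.551 kPa
Final effective stress: σ'_f = 20.028 + 83.551 = 103.58 kPa.
σ'_f = 103.58 ≤ σ'_p = 160 kPa, so the clay remains overconsolidated and only the recompression index applies:
S_c = C_r·H/(1+e₀)·log₁₀(σ'_f/σ'_0) = 0.054×2.5/1.71×log₁₀(103.58/20.028)
    = 0.078948 × 0.71364 = 0.05634 m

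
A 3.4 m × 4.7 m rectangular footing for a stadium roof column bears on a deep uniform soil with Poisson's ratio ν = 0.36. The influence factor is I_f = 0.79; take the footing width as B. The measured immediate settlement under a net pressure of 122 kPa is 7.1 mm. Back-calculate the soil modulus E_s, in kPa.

S_e = q·B·(1−ν²)/E_s · I_f  ⇒  E_s = q·B·(1−ν²)·I_f / S_e.
E_s = 122 × 3.4 × 0.8704 × 0.79 / 0.0071 = 40170 kPa

E_s ≈ 40200 kPa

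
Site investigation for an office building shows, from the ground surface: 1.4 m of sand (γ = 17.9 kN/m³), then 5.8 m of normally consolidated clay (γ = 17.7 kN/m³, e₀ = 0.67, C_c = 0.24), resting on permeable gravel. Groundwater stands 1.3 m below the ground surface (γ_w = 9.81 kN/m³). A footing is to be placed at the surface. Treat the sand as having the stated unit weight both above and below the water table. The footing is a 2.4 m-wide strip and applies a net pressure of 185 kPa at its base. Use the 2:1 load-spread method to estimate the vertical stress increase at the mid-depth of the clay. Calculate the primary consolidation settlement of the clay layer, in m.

S_c ≈ 0.319 m

Mid-depth of clay below the ground surface: z = 1.4 + 5.8/2 = 4.3 m.
Total vertical stress at mid-clay: σ_v = 17.9×1.4 + 17.7×2.9 = 76.39 kPa.
Pore pressure: u = 9.81×(4.3 − 1.3) = 29.43 kPa.
Initial effective stress: σ'_0 = σ_v − u = 76.39 − 29.43 = 46.96 kPa.
Stress increase at mid-clay by the 2:1 spreading method:
Δσ = qB/(B+z) = 185×2.4/(2.4+4.3) = 66.269 kPa
Final effective stress: σ'_f = σ'_0 + Δσ = 46.96 + 66.269 = 113.23 kPa.
Normally consolidated clay, so the full stress increment lies on the virgin compression line:
S_c = C_c·H/(1+e₀)·log₁₀(σ'_f/σ'_0) = 0.24×5.8/(1+0.67)×log₁₀(113.23/46.96)
    = 0.83353 × 0.38223 = 0.3186 m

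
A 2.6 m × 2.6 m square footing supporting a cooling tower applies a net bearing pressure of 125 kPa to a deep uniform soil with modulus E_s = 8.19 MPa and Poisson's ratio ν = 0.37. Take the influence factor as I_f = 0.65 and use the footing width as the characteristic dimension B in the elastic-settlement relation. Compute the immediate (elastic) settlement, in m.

Immediate (elastic) settlement: S_e = q·B·(1−ν²)/E_s · I_f.
E_s = 8.19 MPa = 8190 kPa.
S_e = 125 × 2.6 × (1 − 0.37²) / 8190 × 0.65
    = 125 × 2.6 × 0.8631 / 8190 × 0.65
    = 0.02226 m

S_e ≈ 0.0223 m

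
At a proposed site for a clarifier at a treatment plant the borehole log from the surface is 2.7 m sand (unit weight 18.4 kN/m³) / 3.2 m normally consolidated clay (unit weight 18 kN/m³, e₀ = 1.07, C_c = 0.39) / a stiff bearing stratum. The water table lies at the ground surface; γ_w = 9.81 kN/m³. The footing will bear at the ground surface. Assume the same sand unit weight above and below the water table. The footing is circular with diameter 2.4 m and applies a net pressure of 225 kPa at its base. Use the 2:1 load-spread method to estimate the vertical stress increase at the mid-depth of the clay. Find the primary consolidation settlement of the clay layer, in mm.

Mid-depth of clay below the ground surface: z = 2.7 + 3.2/2 = 4.3 m.
Total vertical stress at mid-clay: σ_v = 18.4×2.7 + 18×1.6 = 78.48 kPa.
Pore pressure: u = 9.81×(4.3 − 0) = 42.183 kPa.
Initial effective stress: σ'_0 = σ_v − u = 78.48 − 42.183 = 36.297 kPa.
Stress increase at mid-clay by the 2:1 spreading method:
Δσ ≈ qD²/(D+z)² = 225×2.4²/(2.4+4.3)² = 28.871 kPa
Final effective stress: σ'_f = σ'_0 + Δσ = 36.297 + 28.871 = 65.168 kPa.
Normally consolidated clay, so the full stress increment lies on the virgin compression line:
S_c = C_c·H/(1+e₀)·log₁₀(σ'_f/σ'_0) = 0.39×3.2/(1+1.07)×log₁₀(65.168/36.297)
    = 0.6029 × 0.25416 = 0.1532 m

S_c ≈ 153 mm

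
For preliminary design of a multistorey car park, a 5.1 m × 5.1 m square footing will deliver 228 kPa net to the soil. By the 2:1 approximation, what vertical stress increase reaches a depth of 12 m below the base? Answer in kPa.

By the 2:1 method the load spreads at 1 horizontal : 2 vertical, so at depth z the loaded area has grown by z in each plan dimension:
Δσ = qBL/((B+z)(L+z)) = 228×5.1×5.1/((5.1+12)(5.1+12)) = 20.281 kPa

Δσ_z ≈ 20.3 kPa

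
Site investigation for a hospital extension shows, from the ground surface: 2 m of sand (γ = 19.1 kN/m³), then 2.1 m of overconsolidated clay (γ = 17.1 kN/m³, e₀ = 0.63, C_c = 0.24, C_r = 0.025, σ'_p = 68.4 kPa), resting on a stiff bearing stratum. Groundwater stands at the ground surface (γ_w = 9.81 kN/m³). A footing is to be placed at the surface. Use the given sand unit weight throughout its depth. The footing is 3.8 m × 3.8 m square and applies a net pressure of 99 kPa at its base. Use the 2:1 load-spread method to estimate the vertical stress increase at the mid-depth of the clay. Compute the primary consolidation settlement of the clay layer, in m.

S_c ≈ 0.0108 m

Mid-depth of clay below the ground surface: z = 2 + 2.1/2 = 3.05 m.
Total vertical stress at mid-clay: σ_v = 19.1×2 + 17.1×1.05 = 56.155 kPa.
Pore pressure: u = 9.81×(3.05 − 0) = 29.921 kPa.
Initial effective stress: σ'_0 = σ_v − u = 56.155 − 29.921 = 26.234 kPa.
Stress increase at mid-clay by the 2:1 spreading method:
Δσ = qBL/((B+z)(L+z)) = 99×3.8×3.8/((3.8+3.05)(3.8+3.05)) = 30.466 kPa
Final effective stress: σ'_f = 26.234 + 30.466 = 56.7 kPa.
σ'_f = 56.7 ≤ σ'_p = 68.4 kPa, so the clay remains overconsolidated and only the recompression index applies:
S_c = C_r·H/(1+e₀)·log₁₀(σ'_f/σ'_0) = 0.025×2.1/1.63×log₁₀(56.7/26.234)
    = 0.032208 × 0.33472 = 0.01078 m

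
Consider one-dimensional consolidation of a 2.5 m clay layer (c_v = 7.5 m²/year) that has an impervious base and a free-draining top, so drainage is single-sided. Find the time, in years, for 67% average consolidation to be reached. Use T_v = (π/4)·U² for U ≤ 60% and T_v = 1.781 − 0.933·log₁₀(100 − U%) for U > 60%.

Drainage path length: H_d = H = 2.5 m (single drainage).
U > 60%: T_v = 1.781 − 0.933·log₁₀(100 − 67) = 0.36423.
t = T_v·H_d²/c_v = 0.36423×2.5²/7.5 = 0.3035 years.

t ≈ 0.304 years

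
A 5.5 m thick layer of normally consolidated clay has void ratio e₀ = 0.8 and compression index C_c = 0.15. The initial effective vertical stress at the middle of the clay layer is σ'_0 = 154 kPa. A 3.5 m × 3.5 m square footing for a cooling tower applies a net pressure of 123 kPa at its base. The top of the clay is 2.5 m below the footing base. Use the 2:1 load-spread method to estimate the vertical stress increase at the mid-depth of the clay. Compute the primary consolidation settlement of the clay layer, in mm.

S_c ≈ 23.9 mm

Mid-depth of clay below the footing base: z = 2.5 + 5.5/2 = 5.25 m.
Stress increase at mid-clay by the 2:1 spreading method:
Δσ = qBL/((B+z)(L+z)) = 123×3.5×3.5/((3.5+5.25)(3.5+5.25)) = 19.68 kPa
Final effective stress: σ'_f = σ'_0 + Δσ = 154 + 19.68 = 173.68 kPa.
Normally consolidated clay, so the full stress increment lies on the virgin compression line:
S_c = C_c·H/(1+e₀)·log₁₀(σ'_f/σ'_0) = 0.15×5.5/(1+0.8)×log₁₀(173.68/154)
    = 0.45833 × 0.052229 = 0.02394 m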